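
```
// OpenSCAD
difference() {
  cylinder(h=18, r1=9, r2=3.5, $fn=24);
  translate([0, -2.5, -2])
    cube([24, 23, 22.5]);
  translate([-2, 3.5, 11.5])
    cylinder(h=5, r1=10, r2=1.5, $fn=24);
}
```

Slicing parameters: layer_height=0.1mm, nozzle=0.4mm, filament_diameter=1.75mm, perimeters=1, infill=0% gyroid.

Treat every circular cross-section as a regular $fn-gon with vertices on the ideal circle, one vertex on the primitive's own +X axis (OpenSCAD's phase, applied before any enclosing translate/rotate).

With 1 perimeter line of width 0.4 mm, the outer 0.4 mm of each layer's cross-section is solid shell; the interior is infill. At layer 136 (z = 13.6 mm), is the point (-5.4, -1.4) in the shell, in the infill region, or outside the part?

outside

At z = 13.6 mm: the cone (r1=9→r2=3.5) has section circumradius 4.844 here — a regular 24-gon; the 24×23 cube at (0, -2.5) contributes its full rectangle; the cone at (-2, 3.5): at t=0.420 of its height the radius interpolates to r₁+(r₂−r₁)t = 6.430, giving a regular 24-gon of that circumradius; Subtracting the remaining from the first: starting from the cone, the 24×23 cube at (0, -2.5) partially overlaps it — only the 29.70 mm² overlap (of its 552.00 mm²) is removed, clipping the outline; the cone at (-2, 3.5) partially overlaps it — only the 30.88 mm² overlap (of its 128.41 mm²) is removed, clipping the outline — 1 connected region. Overall, the cross-section is a single solid region. The nearest boundary edge runs (-3.43, -3.43)→(-4.12, -2.52); distance from the point to it = 1.70 mm. The point is not inside any of the regions above, so it lies outside the cross-section (1.70 mm from the nearest boundary).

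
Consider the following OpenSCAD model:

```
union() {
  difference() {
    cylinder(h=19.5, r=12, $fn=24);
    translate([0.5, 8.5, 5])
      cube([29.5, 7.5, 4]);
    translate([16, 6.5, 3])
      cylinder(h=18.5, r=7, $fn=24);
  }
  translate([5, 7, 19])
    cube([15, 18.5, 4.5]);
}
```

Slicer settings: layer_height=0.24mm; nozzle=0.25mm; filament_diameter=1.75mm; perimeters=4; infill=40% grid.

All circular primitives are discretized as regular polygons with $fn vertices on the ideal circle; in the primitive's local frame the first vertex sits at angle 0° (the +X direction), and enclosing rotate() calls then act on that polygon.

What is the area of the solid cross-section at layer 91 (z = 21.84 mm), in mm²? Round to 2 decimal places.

At z = 21.84 mm: the cylinder does not reach this height (z outside [0, 19.5]); the cube at (0.5, 8.5) does not reach this height (z outside [5, 9]); the cylinder at (16, 6.5) is absent (z outside [3, 21.5]); Taking the first minus the rest: the first operand is absent here, so nothing remains; the 15×18.5 cube at (5, 7) contributes its full rectangle (area 277.50 mm²); Taking the union: only the 15×18.5 cube at (5, 7) is present, so the union is just that shape — area = 277.50 mm². Overall, the cross-section is a single solid region. Net area = 277.50 mm².

277.50 mm²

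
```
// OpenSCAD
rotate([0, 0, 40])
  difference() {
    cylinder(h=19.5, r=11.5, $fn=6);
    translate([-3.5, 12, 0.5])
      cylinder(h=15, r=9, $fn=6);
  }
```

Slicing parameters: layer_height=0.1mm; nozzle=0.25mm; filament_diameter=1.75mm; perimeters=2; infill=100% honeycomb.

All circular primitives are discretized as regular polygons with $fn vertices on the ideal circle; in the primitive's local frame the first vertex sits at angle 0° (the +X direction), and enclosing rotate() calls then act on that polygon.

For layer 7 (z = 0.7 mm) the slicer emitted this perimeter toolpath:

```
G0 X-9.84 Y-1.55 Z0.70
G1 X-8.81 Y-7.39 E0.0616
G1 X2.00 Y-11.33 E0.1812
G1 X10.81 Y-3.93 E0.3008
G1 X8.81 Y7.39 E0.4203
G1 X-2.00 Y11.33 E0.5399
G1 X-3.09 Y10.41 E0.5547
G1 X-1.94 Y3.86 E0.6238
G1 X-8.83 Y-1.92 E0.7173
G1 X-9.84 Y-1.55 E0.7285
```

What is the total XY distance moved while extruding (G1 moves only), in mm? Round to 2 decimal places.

70.09 mm

Sum the Euclidean lengths of each G1 segment: total = 70.09 mm.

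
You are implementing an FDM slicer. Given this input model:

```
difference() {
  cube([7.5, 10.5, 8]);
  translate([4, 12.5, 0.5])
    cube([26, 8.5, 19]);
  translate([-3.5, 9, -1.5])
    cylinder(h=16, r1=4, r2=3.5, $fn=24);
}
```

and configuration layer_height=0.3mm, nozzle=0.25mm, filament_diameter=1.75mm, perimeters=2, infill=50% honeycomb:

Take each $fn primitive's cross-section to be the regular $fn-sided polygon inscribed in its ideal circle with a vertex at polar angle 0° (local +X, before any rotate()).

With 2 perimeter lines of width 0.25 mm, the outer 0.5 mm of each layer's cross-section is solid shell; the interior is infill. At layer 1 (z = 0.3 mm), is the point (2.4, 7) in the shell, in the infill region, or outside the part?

At z = 0.3 mm: the cube (footprint 7.5×10.5) is included at this height; the cube at (4, 12.5) does not reach this height (z outside [0.5, 19.5]); the cone at (-3.5, 9) contributes a regular 24-gon of circumradius 3.944 (interpolated between r1=4 and r2=3.5 at t=0.113); After the difference (first − rest): starting from the 7.5×10.5 cube, the cone at (-3.5, 9) partially overlaps it — only the 0.98 mm² overlap (of its 48.31 mm²) is removed, clipping the outline — 1 connected region. Overall, the cross-section is a single solid region. The nearest boundary edge runs (0.00, 7.23)→(0.31, 7.98); distance from the point to it = 2.31 mm. The point is inside the cross-section and 2.31 mm from the nearest boundary — more than the 0.5 mm shell width (2 × 0.25), so it's in the infill interior.

infill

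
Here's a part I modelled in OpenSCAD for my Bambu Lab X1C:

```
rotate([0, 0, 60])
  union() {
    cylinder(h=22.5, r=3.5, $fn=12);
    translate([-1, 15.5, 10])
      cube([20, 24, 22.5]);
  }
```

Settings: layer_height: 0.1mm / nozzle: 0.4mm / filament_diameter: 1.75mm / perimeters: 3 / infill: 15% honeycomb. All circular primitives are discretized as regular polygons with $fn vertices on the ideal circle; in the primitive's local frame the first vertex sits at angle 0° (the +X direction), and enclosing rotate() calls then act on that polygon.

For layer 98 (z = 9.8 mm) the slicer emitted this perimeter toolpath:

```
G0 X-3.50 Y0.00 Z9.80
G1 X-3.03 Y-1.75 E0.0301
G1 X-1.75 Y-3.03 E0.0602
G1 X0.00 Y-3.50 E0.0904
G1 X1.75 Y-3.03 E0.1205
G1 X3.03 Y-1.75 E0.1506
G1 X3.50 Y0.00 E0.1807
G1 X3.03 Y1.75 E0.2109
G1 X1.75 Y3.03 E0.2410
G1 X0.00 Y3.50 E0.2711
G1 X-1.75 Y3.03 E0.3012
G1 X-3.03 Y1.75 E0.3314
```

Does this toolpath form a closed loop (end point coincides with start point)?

no

Start point (G0): (-3.50, 0.00). End point (last G1): the path does not return to the start — open.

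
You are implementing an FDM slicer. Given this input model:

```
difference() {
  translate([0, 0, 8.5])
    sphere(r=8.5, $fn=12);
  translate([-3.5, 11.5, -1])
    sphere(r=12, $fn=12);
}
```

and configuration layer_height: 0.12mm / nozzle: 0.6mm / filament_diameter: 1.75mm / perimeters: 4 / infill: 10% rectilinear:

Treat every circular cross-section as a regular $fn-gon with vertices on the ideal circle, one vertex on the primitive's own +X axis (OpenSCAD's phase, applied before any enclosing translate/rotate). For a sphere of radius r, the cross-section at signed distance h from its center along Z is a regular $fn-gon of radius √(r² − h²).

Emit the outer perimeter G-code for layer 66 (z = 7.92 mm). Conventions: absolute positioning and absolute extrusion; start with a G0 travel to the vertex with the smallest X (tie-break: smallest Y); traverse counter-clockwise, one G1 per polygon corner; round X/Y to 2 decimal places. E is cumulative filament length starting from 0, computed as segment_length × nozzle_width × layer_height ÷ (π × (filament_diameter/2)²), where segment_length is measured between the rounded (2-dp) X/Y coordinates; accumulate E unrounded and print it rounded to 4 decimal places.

G0 X-8.48 Y0.00 Z7.92
G1 X-7.34 Y-4.24 E0.1314
G1 X-4.24 Y-7.34 E0.2627
G1 X0.00 Y-8.48 E0.3941
G1 X4.24 Y-7.34 E0.5255
G1 X7.34 Y-4.24 E0.6568
G1 X8.48 Y0.00 E0.7882
G1 X7.34 Y4.24 E0.9196
G1 X4.24 Y7.34 E1.0508
G1 X3.47 Y7.55 E1.0747
G1 X3.45 Y7.49 E1.0766
G1 X0.51 Y4.55 E1.2011
G1 X-3.50 Y3.47 E1.3254
G1 X-7.14 Y4.45 E1.4382
G1 X-7.34 Y4.24 E1.4469
G1 X-8.48 Y0.00 E1.5783

At z = 7.92 mm: the r=8.5 sphere contributes a regular 12-gon of circumradius √(8.5²−0.58²) = 8.480; the r=12 sphere at (-3.5, 11.5) slices to a regular 12-gon of circumradius 8.027 (√(r²−h²) with h=8.92 from center); After the difference (first − rest): starting from the r=8.5 sphere, the r=12 sphere at (-3.5, 11.5) partially overlaps it — only the 30.12 mm² overlap (of its 193.30 mm²) is removed, clipping the outline — 1 connected region. The outline is a single polygon with 15 vertices. Extrusion per mm of travel: 0.6 × 0.12 / (π × 0.875²) = 0.029934. Accumulating E over each segment gives final E = 1.5783.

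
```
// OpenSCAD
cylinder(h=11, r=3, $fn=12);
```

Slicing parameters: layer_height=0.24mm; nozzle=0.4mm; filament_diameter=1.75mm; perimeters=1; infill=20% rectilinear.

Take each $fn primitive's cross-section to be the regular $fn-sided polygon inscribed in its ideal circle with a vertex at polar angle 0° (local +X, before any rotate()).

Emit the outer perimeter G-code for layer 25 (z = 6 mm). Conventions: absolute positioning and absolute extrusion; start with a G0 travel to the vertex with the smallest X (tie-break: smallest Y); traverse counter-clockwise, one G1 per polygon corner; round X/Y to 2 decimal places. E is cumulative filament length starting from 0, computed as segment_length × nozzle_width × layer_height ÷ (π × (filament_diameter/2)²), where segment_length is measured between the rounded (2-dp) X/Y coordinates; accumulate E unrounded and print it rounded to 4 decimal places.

At z = 6 mm: the r=3 cylinder gives a regular 12-gon of circumradius 3 (constant along its height). The outline is a single polygon with 12 vertices. Extrusion per mm of travel: 0.4 × 0.24 / (π × 0.875²) = 0.039912. Accumulating E over each segment gives final E = 0.7440.

G0 X-3.00 Y0.00 Z6.00
G1 X-2.60 Y-1.50 E0.0620
G1 X-1.50 Y-2.60 E0.1240
G1 X0.00 Y-3.00 E0.1860
G1 X1.50 Y-2.60 E0.2480
G1 X2.60 Y-1.50 E0.3101
G1 X3.00 Y0.00 E0.3720
G1 X2.60 Y1.50 E0.4340
G1 X1.50 Y2.60 E0.4961
G1 X0.00 Y3.00 E0.5580
G1 X-1.50 Y2.60 E0.6200
G1 X-2.60 Y1.50 E0.6821
G1 X-3.00 Y0.00 E0.7440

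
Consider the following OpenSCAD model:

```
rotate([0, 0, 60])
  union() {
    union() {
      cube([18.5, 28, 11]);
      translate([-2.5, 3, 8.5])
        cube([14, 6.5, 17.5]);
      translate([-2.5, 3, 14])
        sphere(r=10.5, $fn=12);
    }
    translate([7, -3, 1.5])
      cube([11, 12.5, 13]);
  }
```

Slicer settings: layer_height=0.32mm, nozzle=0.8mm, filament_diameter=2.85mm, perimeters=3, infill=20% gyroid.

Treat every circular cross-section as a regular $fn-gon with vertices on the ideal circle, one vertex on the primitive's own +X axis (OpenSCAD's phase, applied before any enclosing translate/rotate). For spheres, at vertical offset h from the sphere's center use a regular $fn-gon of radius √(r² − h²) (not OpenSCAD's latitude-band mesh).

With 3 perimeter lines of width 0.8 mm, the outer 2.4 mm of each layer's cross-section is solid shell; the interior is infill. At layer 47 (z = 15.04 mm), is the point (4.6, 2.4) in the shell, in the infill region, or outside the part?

At z = 15.04 mm: the cube is not intersected at this z (z outside [0, 11]); the cube at (-2.5, 3) is present — its section is the full 14×6.5 rectangle; the sphere at (-2.5, 3): section is a regular 12-gon, circumradius = √(r²−h²) = √(10.5²−1.04²) = 10.448; Combining (union): the regions partially overlap (shared area 61.66 mm²), so overlapping operands fuse into one piece — 1 connected region; the cube at (7, -3) is not intersected at this z (z outside [1.5, 14.5]); Merging all regions: only that combined region is present, so the union is just that shape — 1 connected region; (whole slice rotated 60° about Z — lengths, areas and connectivity unchanged). Overall, the cross-section is a single solid region. Undo the 60° rotation: the query point maps to (4.378, -2.784) in the un-rotated model frame. The nearest boundary edge runs (6.55, -2.22)→(2.72, -6.05); distance from the point to it = 1.14 mm. The point is inside the cross-section, 1.14 mm from the nearest boundary — within the 2.4 mm shell band (3 × 0.8).

shell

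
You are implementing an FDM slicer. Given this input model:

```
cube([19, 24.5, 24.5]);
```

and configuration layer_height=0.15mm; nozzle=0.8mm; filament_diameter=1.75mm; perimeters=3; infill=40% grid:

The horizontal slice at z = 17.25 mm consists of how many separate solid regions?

1

At z = 17.25 mm: the 19×24.5 cube contributes its full rectangle. The result has 1 disconnected region.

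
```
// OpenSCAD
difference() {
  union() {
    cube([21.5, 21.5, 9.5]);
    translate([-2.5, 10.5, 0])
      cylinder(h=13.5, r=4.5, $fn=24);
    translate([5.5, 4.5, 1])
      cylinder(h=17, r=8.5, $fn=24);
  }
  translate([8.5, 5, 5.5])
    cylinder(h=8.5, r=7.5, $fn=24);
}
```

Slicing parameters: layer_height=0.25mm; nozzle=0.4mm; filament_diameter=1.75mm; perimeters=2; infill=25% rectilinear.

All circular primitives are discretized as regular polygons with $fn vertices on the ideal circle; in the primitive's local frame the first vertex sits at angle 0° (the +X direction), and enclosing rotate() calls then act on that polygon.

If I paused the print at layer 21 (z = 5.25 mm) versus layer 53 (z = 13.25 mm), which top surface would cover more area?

Layer 21 (z = 5.25): the cube is present — its section is the full 21.5×21.5 rectangle (area 462.25 mm²); the cylinder at (-2.5, 10.5): section is a regular 24-gon, circumradius r=4.5 (area = (24/2)·4.500²·sin(360°/24) = 62.89 mm²); the r=8.5 cylinder at (5.5, 4.5) contributes a regular 24-gon of circumradius 8.5 (area = (24/2)·8.500²·sin(360°/24) = 224.40 mm²); Combining (union): the regions partially overlap — summed areas 749.54 mm² minus the doubly-counted overlap 178.37 mm² gives 571.17 mm² — area = 571.17 mm²; the cylinder at (8.5, 5) does not reach this height (z outside [5.5, 14]); After the difference (first − rest): none of the subtracted shapes is present at this height, so the result so far is unchanged — area = 571.17 mm². So its area = 571.17 mm². Layer 53 (z = 13.25): the cube is absent (z outside [0, 9.5]); the cylinder at (-2.5, 10.5): section is a regular 24-gon, circumradius r=4.5 (area = (24/2)·4.500²·sin(360°/24) = 62.89 mm²); the cylinder at (5.5, 4.5): section is a regular 24-gon, circumradius r=8.5 (area = (24/2)·8.500²·sin(360°/24) = 224.40 mm²); Merging all regions: the regions partially overlap — summed areas 287.29 mm² minus the doubly-counted overlap 15.31 mm² gives 271.98 mm² — area = 271.98 mm²; the r=7.5 cylinder at (8.5, 5) contributes a regular 24-gon of circumradius 7.5 (area = (24/2)·7.500²·sin(360°/24) = 174.70 mm²); After the difference (first − rest): starting from the result so far (271.98 mm²), the r=7.5 cylinder at (8.5, 5) partially overlaps it — only the 148.80 mm² overlap (of its 174.70 mm²) is removed, clipping the outline — area = 123.17 mm². So its area = 123.17 mm². Layer 21 is larger (571.17 vs 123.17 mm²).

layer 21 (z = 5.25 mm)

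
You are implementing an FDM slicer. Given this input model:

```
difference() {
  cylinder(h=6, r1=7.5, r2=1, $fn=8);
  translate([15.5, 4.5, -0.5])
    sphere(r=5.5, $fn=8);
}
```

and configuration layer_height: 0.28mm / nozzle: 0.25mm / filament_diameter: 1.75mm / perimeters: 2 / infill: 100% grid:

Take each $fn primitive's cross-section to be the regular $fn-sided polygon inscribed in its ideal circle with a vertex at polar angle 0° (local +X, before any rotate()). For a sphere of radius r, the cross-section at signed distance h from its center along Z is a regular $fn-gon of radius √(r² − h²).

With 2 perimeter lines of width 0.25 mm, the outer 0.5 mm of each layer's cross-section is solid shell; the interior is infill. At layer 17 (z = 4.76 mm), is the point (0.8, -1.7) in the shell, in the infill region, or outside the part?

At z = 4.76 mm: the cone: at t=0.793 of its height the radius interpolates to r₁+(r₂−r₁)t = 2.343, giving a regular 8-gon of that circumradius; the r=5.5 sphere at (15.5, 4.5) contributes a regular 8-gon of circumradius √(5.5²−5.26²) = 1.607; Taking the first minus the rest: starting from the cone, the r=5.5 sphere at (15.5, 4.5) misses the remaining region (no effect) — 1 connected region. Overall, the cross-section is a single solid region. The nearest boundary edge runs (1.66, -1.66)→(-0.00, -2.34); distance from the point to it = 0.29 mm. The point is inside the cross-section, 0.29 mm from the nearest boundary — within the 0.5 mm shell band (2 × 0.25).

shell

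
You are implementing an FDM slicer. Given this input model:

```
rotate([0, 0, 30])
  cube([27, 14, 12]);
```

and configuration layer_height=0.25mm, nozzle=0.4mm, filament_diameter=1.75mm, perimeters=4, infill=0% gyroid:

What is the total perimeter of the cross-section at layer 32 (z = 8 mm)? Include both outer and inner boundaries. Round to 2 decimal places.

82.00 mm

At z = 8 mm: the 27×14 cube contributes its full rectangle (perimeter 82.00 mm); (whole slice rotated 30° about Z — lengths, areas and connectivity unchanged). Overall, the cross-section is a single solid region. Total boundary length (outer) = 82.00 mm.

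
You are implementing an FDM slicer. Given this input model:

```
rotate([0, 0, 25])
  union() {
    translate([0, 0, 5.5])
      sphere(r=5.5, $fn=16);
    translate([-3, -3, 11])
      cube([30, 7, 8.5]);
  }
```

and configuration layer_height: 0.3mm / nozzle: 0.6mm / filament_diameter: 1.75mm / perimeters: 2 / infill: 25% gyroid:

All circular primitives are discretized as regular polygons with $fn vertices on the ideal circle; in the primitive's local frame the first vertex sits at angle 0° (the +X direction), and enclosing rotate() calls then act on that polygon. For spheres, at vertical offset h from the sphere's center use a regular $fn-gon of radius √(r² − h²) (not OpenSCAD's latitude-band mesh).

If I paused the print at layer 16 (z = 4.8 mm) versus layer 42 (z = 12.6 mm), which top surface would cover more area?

layer 42 (z = 12.6 mm)

Layer 16 (z = 4.8): the sphere: section is a regular 16-gon, circumradius = √(r²−h²) = √(5.5²−0.7²) = 5.455 (area = (16/2)·5.455²·sin(360°/16) = 91.11 mm²); the cube at (-3, -3) is not intersected at this z (z outside [11, 19.5]); Combining (union): only the r=5.5 sphere is present, so the union is just that shape — area = 91.11 mm²; (whole slice rotated 25° about Z — lengths, areas and connectivity unchanged). So its area = 91.11 mm². Layer 42 (z = 12.6): the sphere is not intersected at this z (|z−center|=7.100 > r=5.5); the cube at (-3, -3) (footprint 30×7) is included at this height (area 210.00 mm²); Merging all regions: only the 30×7 cube at (-3, -3) is present, so the union is just that shape — area = 210.00 mm²; (rotated 25° about Z; rotation is an isometry so areas/perimeters/island counts are preserved). So its area = 210.00 mm². Layer 42 is larger (210.00 vs 91.11 mm²).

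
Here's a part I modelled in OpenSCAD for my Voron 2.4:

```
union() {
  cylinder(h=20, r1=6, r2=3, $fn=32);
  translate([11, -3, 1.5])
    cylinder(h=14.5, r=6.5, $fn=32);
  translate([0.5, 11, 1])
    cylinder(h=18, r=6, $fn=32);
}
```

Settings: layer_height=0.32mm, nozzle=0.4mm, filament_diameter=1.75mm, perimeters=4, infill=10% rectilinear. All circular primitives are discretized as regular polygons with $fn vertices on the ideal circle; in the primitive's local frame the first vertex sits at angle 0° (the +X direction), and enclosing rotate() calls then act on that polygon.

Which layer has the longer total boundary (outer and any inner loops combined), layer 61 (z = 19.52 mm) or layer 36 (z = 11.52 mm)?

layer 36 (z = 11.52 mm)

Layer 61 (z = 19.52): the cone contributes a regular 32-gon of circumradius 3.072 (interpolated between r1=6 and r2=3 at t=0.976) (perimeter = 2·32·3.072·sin(180°/32) = 19.27 mm); the cylinder at (11, -3) does not reach this height (z outside [1.5, 16]); the cylinder at (0.5, 11) is not intersected at this z (z outside [1, 19]); Merging all regions: only the cone is present, so the union is just that shape — boundary = 19.27 mm. So its perimeter = 19.27 mm. Layer 36 (z = 11.52): the cone contributes a regular 32-gon of circumradius 4.272 (interpolated between r1=6 and r2=3 at t=0.576) (perimeter = 2·32·4.272·sin(180°/32) = 26.80 mm); the cylinder at (11, -3): section is a regular 32-gon, circumradius r=6.5 (perimeter = 2·32·6.500·sin(180°/32) = 40.78 mm); the r=6 cylinder at (0.5, 11) gives a regular 32-gon of circumradius 6 (constant along its height) (perimeter = 2·32·6.000·sin(180°/32) = 37.64 mm); Merging all regions: the 3 present regions are separate (no shared area or edge), so areas and boundary lengths simply add and each stays a separate island — boundary = 105.21 mm. So its perimeter = 105.21 mm. Layer 36 is larger (105.21 vs 19.27 mm).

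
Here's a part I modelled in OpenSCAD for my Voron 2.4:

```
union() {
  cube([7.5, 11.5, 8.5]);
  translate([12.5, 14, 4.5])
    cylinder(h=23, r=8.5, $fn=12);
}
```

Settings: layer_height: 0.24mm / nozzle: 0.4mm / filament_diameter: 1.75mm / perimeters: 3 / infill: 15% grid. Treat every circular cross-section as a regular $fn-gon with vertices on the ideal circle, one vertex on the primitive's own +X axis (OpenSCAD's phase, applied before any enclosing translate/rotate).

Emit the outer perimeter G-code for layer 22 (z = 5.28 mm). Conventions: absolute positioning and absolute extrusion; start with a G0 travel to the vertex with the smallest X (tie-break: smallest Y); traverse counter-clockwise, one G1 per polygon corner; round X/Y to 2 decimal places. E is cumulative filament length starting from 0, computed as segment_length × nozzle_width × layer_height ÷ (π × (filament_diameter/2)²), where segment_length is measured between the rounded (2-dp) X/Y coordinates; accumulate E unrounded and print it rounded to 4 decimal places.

G0 X0.00 Y0.00 Z5.28
G1 X7.50 Y0.00 E0.2993
G1 X7.50 Y7.39 E0.5943
G1 X8.25 Y6.64 E0.6366
G1 X12.50 Y5.50 E0.8122
G1 X16.75 Y6.64 E0.9879
G1 X19.86 Y9.75 E1.1634
G1 X21.00 Y14.00 E1.3390
G1 X19.86 Y18.25 E1.5147
G1 X16.75 Y21.36 E1.6902
G1 X12.50 Y22.50 E1.8658
G1 X8.25 Y21.36 E2.0414
G1 X5.14 Y18.25 E2.2170
G1 X4.00 Y14.00 E2.3926
G1 X4.67 Y11.50 E2.4959
G1 X0.00 Y11.50 E2.6823
G1 X0.00 Y0.00 E3.1413

At z = 5.28 mm: the 7.5×11.5 cube contributes its full rectangle; the cylinder at (12.5, 14): section is a regular 12-gon, circumradius r=8.5; Combining (union): the regions partially overlap (shared area 7.33 mm²), so overlapping operands fuse into one piece — 1 connected region. The outline is a single polygon with 16 vertices. Extrusion per mm of travel: 0.4 × 0.24 / (π × 0.875²) = 0.039912. Accumulating E over each segment gives final E = 3.1413.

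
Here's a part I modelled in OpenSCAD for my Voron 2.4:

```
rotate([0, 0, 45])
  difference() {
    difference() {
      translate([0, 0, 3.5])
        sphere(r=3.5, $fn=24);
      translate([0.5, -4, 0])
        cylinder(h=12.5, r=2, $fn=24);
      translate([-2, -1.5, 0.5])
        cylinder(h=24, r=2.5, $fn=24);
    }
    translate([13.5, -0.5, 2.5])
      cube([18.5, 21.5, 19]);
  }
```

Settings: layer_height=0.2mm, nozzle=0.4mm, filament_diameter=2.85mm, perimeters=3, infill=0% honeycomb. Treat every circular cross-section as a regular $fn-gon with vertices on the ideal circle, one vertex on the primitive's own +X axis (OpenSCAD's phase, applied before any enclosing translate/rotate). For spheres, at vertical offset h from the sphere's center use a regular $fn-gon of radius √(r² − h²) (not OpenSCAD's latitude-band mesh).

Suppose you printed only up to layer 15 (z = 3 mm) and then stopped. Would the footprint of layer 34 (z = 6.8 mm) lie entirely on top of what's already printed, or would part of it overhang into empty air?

Compare the two slices. At z = 3: the sphere: section is a regular 24-gon, circumradius = √(r²−h²) = √(3.5²−0.5²) = 3.464 (area = (24/2)·3.464²·sin(360°/24) = 37.27 mm²); the r=2 cylinder at (0.5, -4) gives a regular 24-gon of circumradius 2 (constant along its height) (area = (24/2)·2.000²·sin(360°/24) = 12.42 mm²); the r=2.5 cylinder at (-2, -1.5) contributes a regular 24-gon of circumradius 2.5 (area = (24/2)·2.500²·sin(360°/24) = 19.41 mm²); Subtracting the remaining from the first: starting from the r=3.5 sphere (37.27 mm²), the r=2 cylinder at (0.5, -4) partially overlaps it — only the 3.32 mm² overlap (of its 12.42 mm²) is removed, clipping the outline; the r=2.5 cylinder at (-2, -1.5) partially overlaps it — only the 11.44 mm² overlap (of its 19.41 mm²) is removed, clipping the outline — area = 22.51 mm²; the 18.5×21.5 cube at (13.5, -0.5) contributes its full rectangle (area 397.75 mm²); After the difference (first − rest): starting from the result so far (22.51 mm²), the 18.5×21.5 cube at (13.5, -0.5) misses the remaining region (no effect) — area = 22.51 mm²; (rotated 45° about Z; rotation is an isometry so areas/perimeters/island counts are preserved). At z = 6.8: the r=3.5 sphere contributes a regular 24-gon of circumradius √(3.5²−3.3²) = 1.166 (area = (24/2)·1.166²·sin(360°/24) = 4.22 mm²); the r=2 cylinder at (0.5, -4) gives a regular 24-gon of circumradius 2 (constant along its height) (area = (24/2)·2.000²·sin(360°/24) = 12.42 mm²); the r=2.5 cylinder at (-2, -1.5) gives a regular 24-gon of circumradius 2.5 (constant along its height) (area = (24/2)·2.500²·sin(360°/24) = 19.41 mm²); Taking the first minus the rest: starting from the r=3.5 sphere (4.22 mm²), the r=2 cylinder at (0.5, -4) misses the remaining region (no effect); the r=2.5 cylinder at (-2, -1.5) partially overlaps it — only the 1.87 mm² overlap (of its 19.41 mm²) is removed, clipping the outline — area = 2.35 mm²; the cube at (13.5, -0.5) is present — its section is the full 18.5×21.5 rectangle (area 397.75 mm²); Taking the first minus the rest: starting from that combined region (2.35 mm²), the 18.5×21.5 cube at (13.5, -0.5) misses the remaining region (no effect) — area = 2.35 mm²; (whole slice rotated 45° about Z — lengths, areas and connectivity unchanged). Checking containment: the cross-section at z = 6.8 is a subset of the cross-section at z = 3.

entirely on top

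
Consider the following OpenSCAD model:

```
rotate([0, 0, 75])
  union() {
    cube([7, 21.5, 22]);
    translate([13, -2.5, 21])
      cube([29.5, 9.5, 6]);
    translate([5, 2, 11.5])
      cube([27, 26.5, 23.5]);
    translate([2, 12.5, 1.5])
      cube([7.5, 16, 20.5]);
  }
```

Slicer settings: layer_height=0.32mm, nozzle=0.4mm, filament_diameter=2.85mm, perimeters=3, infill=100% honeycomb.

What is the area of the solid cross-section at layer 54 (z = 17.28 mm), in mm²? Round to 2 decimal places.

848.00 mm²

At z = 17.28 mm: the cube is present — its section is the full 7×21.5 rectangle (area 150.50 mm²); the cube at (13, -2.5) is absent (z outside [21, 27]); the cube at (5, 2) is present — its section is the full 27×26.5 rectangle (area 715.50 mm²); the cube at (2, 12.5) is present — its section is the full 7.5×16 rectangle (area 120.00 mm²); Combining (union): the regions partially overlap — summed areas 986.00 mm² minus the doubly-counted overlap 138.00 mm² gives 848.00 mm² — area = 848.00 mm²; (rotated 75° about Z; rotation is an isometry so areas/perimeters/island counts are preserved). Overall, the cross-section is a single solid region. Net area = 848.00 mm².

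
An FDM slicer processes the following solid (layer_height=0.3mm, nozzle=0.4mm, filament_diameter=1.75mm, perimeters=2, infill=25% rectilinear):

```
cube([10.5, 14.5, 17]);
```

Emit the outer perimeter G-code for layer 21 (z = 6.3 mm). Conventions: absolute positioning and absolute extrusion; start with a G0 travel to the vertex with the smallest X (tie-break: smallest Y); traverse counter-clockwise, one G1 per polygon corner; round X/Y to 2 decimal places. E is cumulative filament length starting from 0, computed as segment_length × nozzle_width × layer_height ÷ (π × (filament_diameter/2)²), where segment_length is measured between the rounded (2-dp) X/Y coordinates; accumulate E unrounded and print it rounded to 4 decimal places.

G0 X0.00 Y0.00 Z6.30
G1 X10.50 Y0.00 E0.5238
G1 X10.50 Y14.50 E1.2473
G1 X0.00 Y14.50 E1.7711
G1 X0.00 Y0.00 E2.4945

At z = 6.3 mm: the 10.5×14.5 cube contributes its full rectangle. The outline is a single polygon with 4 vertices. Extrusion per mm of travel: 0.4 × 0.3 / (π × 0.875²) = 0.049890. Accumulating E over each segment gives final E = 2.4945.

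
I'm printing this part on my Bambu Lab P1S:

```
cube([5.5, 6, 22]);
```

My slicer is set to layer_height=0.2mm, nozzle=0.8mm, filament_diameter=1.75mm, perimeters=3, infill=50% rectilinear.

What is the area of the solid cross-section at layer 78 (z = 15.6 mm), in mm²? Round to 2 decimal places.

At z = 15.6 mm: the cube is present — its section is the full 5.5×6 rectangle (area 33.00 mm²). Overall, the cross-section is a single solid region. Net area = 33.00 mm².

33.00 mm²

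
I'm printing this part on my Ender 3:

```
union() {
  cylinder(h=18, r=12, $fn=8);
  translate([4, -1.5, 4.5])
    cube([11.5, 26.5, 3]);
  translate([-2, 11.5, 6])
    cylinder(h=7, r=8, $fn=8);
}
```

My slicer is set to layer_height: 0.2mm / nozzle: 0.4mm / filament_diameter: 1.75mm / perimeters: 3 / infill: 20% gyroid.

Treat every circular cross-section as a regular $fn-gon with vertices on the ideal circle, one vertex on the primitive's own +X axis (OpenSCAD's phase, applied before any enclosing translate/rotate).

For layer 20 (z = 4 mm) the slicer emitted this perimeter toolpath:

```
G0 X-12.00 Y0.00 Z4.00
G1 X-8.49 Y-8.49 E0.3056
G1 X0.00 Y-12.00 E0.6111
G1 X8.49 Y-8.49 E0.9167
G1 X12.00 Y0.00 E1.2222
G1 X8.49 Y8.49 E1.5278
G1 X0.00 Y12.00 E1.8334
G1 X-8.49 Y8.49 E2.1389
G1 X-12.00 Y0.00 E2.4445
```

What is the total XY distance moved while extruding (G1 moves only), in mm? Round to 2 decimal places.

Sum the Euclidean lengths of each G1 segment: total = 73.50 mm.

73.50 mm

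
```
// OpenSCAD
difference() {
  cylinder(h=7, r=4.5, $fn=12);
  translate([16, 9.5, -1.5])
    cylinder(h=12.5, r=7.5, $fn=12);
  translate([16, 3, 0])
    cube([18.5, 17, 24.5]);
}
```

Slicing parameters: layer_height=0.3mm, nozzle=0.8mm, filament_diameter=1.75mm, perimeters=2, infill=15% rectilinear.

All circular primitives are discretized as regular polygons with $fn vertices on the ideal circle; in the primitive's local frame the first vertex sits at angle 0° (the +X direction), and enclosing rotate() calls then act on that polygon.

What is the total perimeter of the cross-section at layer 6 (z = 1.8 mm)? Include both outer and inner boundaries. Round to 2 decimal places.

27.95 mm

At z = 1.8 mm: the r=4.5 cylinder gives a regular 12-gon of circumradius 4.5 (constant along its height) (perimeter = 2·12·4.500·sin(180°/12) = 27.95 mm); the cylinder at (16, 9.5): section is a regular 12-gon, circumradius r=7.5 (perimeter = 2·12·7.500·sin(180°/12) = 46.59 mm); the cube at (16, 3) (footprint 18.5×17) is included at this height (perimeter 71.00 mm); Subtracting the remaining from the first: starting from the r=4.5 cylinder, the r=7.5 cylinder at (16, 9.5) misses the remaining region (no effect); the 18.5×17 cube at (16, 3) misses the remaining region (no effect) — boundary = 27.95 mm. Overall, the cross-section is a single solid region. Total boundary length (outer) = 27.95 mm.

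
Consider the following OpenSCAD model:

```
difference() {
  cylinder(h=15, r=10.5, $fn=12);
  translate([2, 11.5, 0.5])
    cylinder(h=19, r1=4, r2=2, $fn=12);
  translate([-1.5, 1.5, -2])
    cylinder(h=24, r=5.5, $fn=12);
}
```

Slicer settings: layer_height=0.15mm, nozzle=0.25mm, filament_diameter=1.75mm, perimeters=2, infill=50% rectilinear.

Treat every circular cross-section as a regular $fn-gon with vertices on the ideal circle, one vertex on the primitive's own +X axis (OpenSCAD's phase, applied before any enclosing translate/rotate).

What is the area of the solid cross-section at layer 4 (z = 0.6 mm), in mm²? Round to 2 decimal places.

At z = 0.6 mm: the r=10.5 cylinder contributes a regular 12-gon of circumradius 10.5 (area = (12/2)·10.500²·sin(360°/12) = 330.75 mm²); the cone at (2, 11.5): at t=0.005 of its height the radius interpolates to r₁+(r₂−r₁)t = 3.989, giving a regular 12-gon of that circumradius (area = (12/2)·3.989²·sin(360°/12) = 47.75 mm²); the r=5.5 cylinder at (-1.5, 1.5) gives a regular 12-gon of circumradius 5.5 (constant along its height) (area = (12/2)·5.500²·sin(360°/12) = 90.75 mm²); Subtracting the remaining from the first: starting from the r=10.5 cylinder (330.75 mm²), the cone at (2, 11.5) partially overlaps it — only the 11.76 mm² overlap (of its 47.75 mm²) is removed, clipping the outline; the r=5.5 cylinder at (-1.5, 1.5) lies wholly inside it (removes its full 90.75 mm² and its 34.16 mm outline becomes a hole wall) — area = 228.24 mm². Overall, the cross-section is one region with 1 hole. Net area = 228.24 mm².

228.24 mm²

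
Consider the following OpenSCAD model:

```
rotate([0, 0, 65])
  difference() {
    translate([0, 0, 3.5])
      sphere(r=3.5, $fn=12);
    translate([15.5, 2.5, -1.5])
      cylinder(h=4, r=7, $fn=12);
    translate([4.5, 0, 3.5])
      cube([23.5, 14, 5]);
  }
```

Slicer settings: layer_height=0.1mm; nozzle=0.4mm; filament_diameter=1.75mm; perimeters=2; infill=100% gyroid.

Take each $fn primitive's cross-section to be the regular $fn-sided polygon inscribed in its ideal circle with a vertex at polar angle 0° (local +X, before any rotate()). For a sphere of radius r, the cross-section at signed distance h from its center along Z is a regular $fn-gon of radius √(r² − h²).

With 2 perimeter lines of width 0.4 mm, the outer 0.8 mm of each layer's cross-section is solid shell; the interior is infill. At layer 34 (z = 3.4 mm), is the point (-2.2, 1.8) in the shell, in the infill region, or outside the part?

shell

At z = 3.4 mm: the sphere: section is a regular 12-gon, circumradius = √(r²−h²) = √(3.5²−0.1²) = 3.499; the cylinder at (15.5, 2.5) does not reach this height (z outside [-1.5, 2.5]); the cube at (4.5, 0) is absent (z outside [3.5, 8.5]); Subtracting the remaining from the first: none of the subtracted shapes is present at this height, so the r=3.5 sphere is unchanged — 1 connected region; (rotated 65° about Z; rotation is an isometry so areas/perimeters/island counts are preserved). Overall, the cross-section is a single solid region. Undo the 65° rotation: the query point maps to (0.702, 2.755) in the un-rotated model frame. The nearest boundary edge runs (1.75, 3.03)→(0.00, 3.50); distance from the point to it = 0.54 mm. The point is inside the cross-section, 0.54 mm from the nearest boundary — within the 0.8 mm shell band (2 × 0.4).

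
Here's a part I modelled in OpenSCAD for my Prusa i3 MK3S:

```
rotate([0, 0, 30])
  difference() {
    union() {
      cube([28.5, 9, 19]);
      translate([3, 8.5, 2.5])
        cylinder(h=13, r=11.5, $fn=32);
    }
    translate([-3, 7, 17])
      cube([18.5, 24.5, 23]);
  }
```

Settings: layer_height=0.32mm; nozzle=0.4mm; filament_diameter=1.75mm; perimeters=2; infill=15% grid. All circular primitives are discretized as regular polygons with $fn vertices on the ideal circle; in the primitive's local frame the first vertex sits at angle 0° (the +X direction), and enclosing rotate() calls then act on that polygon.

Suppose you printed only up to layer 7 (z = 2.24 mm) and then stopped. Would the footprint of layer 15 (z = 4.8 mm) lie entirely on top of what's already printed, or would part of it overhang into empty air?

part overhangs

Compare the two slices. At z = 2.24: the 28.5×9 cube contributes its full rectangle (area 256.50 mm²); the cylinder at (3, 8.5) is not intersected at this z (z outside [2.5, 15.5]); Taking the union: only the 28.5×9 cube is present, so the union is just that shape — area = 256.50 mm²; the cube at (-3, 7) is not intersected at this z (z outside [17, 40]); Subtracting the remaining from the first: none of the subtracted shapes is present at this height, so that combined region is unchanged — area = 256.50 mm²; (rotated 30° about Z; rotation is an isometry so areas/perimeters/island counts are preserved). At z = 4.8: the cube is present — its section is the full 28.5×9 rectangle (area 256.50 mm²); the r=11.5 cylinder at (3, 8.5) contributes a regular 32-gon of circumradius 11.5 (area = (32/2)·11.500²·sin(360°/32) = 412.81 mm²); Combining (union): the regions partially overlap — summed areas 669.31 mm² minus the doubly-counted overlap 120.31 mm² gives 549.00 mm² — area = 549.00 mm²; the cube at (-3, 7) is absent (z outside [17, 40]); Subtracting the remaining from the first: none of the subtracted shapes is present at this height, so the result so far is unchanged — area = 549.00 mm²; (rotated 30° about Z; rotation is an isometry so areas/perimeters/island counts are preserved). Checking containment: at z = 4.8 the cross-section extends beyond the z = 2.24 cross-section by about 292.50 mm².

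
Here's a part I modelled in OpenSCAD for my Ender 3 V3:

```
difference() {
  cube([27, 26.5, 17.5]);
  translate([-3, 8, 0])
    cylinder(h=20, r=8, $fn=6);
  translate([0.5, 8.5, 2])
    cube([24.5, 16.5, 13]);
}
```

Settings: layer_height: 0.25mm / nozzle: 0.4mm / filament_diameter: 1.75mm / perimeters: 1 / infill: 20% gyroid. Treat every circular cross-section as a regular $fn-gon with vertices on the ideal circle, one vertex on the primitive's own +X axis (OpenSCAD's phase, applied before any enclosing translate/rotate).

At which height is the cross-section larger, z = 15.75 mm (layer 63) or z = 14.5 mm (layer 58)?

Layer 63 (z = 15.75): the 27×26.5 cube contributes its full rectangle (area 715.50 mm²); the r=8 cylinder at (-3, 8) gives a regular 6-gon of circumradius 8 (constant along its height) (area = (6/2)·8.000²·sin(360°/6) = 166.28 mm²); the cube at (0.5, 8.5) is absent (z outside [2, 15]); Taking the first minus the rest: starting from the 27×26.5 cube (715.50 mm²), the r=8 cylinder at (-3, 8) partially overlaps it — only the 41.57 mm² overlap (of its 166.28 mm²) is removed, clipping the outline — area = 673.93 mm². So its area = 673.93 mm². Layer 58 (z = 14.5): the cube is present — its section is the full 27×26.5 rectangle (area 715.50 mm²); the cylinder at (-3, 8): section is a regular 6-gon, circumradius r=8 (area = (6/2)·8.000²·sin(360°/6) = 166.28 mm²); the 24.5×16.5 cube at (0.5, 8.5) contributes its full rectangle (area 404.25 mm²); After the difference (first − rest): starting from the 27×26.5 cube (715.50 mm²), the r=8 cylinder at (-3, 8) partially overlaps it — only the 41.57 mm² overlap (of its 166.28 mm²) is removed, clipping the outline; the 24.5×16.5 cube at (0.5, 8.5) partially overlaps it — only the 389.11 mm² overlap (of its 404.25 mm²) is removed, clipping the outline — area = 284.82 mm². So its area = 284.82 mm². Layer 63 is larger (673.93 vs 284.82 mm²).

layer 63 (z = 15.75 mm)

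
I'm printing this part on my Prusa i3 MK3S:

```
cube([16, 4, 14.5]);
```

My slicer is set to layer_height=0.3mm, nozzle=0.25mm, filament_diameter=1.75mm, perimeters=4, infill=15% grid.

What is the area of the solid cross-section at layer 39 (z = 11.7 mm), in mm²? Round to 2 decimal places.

At z = 11.7 mm: the 16×4 cube contributes its full rectangle (area 64.00 mm²). Overall, the cross-section is a single solid region. Net area = 64.00 mm².

64.00 mm²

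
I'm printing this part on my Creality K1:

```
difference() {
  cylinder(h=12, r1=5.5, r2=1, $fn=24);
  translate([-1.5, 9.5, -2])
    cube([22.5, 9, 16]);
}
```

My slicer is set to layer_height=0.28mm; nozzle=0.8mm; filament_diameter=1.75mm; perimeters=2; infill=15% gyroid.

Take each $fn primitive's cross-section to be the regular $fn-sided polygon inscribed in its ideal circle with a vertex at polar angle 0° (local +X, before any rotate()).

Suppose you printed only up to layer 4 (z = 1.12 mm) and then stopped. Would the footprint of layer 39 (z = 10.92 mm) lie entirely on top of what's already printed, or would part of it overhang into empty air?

entirely on top

Compare the two slices. At z = 1.12: the cone contributes a regular 24-gon of circumradius 5.080 (interpolated between r1=5.5 and r2=1 at t=0.093) (area = (24/2)·5.080²·sin(360°/24) = 80.15 mm²); the 22.5×9 cube at (-1.5, 9.5) contributes its full rectangle (area 202.50 mm²); Taking the first minus the rest: starting from the cone (80.15 mm²), the 22.5×9 cube at (-1.5, 9.5) misses the remaining region (no effect) — area = 80.15 mm². At z = 10.92: the cone: at t=0.910 of its height the radius interpolates to r₁+(r₂−r₁)t = 1.405, giving a regular 24-gon of that circumradius (area = (24/2)·1.405²·sin(360°/24) = 6.13 mm²); the cube at (-1.5, 9.5) (footprint 22.5×9) is included at this height (area 202.50 mm²); Subtracting the remaining from the first: starting from the cone (6.13 mm²), the 22.5×9 cube at (-1.5, 9.5) misses the remaining region (no effect) — area = 6.13 mm². Checking containment: the cross-section at z = 10.92 is a subset of the cross-section at z = 1.12.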